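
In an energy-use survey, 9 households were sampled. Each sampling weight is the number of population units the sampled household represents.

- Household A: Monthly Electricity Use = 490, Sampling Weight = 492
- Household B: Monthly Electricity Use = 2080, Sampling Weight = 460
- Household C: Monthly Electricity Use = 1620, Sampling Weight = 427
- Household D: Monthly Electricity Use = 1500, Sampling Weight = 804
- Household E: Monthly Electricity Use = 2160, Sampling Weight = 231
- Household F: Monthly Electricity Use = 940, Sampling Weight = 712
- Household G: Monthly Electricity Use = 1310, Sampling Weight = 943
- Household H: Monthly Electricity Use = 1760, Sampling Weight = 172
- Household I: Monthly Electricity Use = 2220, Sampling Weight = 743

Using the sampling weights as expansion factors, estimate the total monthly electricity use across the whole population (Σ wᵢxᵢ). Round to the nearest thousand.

7451000

Weighted total = 490×492 + 2080×460 + 1620×427 + 1500×804 + 2160×231 + 940×712 + 1310×943 + 1760×172 + 2220×743
  = 241080 + 956800 + 691740 + 1206000 + 498960 + 669280 + 1235330 + 302720 + 1649460 = 7451370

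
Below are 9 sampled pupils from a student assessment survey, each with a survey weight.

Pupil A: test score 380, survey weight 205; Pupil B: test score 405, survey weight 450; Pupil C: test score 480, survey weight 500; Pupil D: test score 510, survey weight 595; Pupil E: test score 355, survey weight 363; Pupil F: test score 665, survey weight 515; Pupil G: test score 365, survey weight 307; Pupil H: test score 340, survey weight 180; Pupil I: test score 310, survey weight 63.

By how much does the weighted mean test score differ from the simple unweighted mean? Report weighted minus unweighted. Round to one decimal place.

Unweighted sum = 380 + 405 + 480 + 510 + 355 + 665 + 365 + 340 + 310 = 3810
Unweighted mean = 3810 / 9 = 423.33333
Weighted sum = 1467725
Sum of weights = 3178
Weighted mean = 1467725 / 3178 = 461.83921
Difference (weighted minus unweighted) = 38.505874

38.5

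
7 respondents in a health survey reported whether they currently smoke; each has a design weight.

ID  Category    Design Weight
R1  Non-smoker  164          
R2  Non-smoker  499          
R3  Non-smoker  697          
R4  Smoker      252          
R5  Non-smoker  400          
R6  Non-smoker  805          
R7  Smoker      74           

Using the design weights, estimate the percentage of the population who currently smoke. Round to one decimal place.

11.3

Sum of weights for 'Smoker' = 252 + 74 = 326
Total weight = 164 + 499 + 697 + 252 + 400 + 805 + 74 = 2891
Weighted proportion = 326 / 2891 = 0.11276375 → 11.276375%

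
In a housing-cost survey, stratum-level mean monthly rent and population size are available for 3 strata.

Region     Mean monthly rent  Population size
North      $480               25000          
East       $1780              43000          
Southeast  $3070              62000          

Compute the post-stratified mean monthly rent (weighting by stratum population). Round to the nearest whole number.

Σ Nₕ·x̄ₕ = 480×25000 + 1780×43000 + 3070×62000
  = 12000000 + 76540000 + 190340000 = 278880000
Σ Nₕ = 25000 + 43000 + 62000 = 130000
Overall mean = 278880000 / 130000 = 2145.2308

2145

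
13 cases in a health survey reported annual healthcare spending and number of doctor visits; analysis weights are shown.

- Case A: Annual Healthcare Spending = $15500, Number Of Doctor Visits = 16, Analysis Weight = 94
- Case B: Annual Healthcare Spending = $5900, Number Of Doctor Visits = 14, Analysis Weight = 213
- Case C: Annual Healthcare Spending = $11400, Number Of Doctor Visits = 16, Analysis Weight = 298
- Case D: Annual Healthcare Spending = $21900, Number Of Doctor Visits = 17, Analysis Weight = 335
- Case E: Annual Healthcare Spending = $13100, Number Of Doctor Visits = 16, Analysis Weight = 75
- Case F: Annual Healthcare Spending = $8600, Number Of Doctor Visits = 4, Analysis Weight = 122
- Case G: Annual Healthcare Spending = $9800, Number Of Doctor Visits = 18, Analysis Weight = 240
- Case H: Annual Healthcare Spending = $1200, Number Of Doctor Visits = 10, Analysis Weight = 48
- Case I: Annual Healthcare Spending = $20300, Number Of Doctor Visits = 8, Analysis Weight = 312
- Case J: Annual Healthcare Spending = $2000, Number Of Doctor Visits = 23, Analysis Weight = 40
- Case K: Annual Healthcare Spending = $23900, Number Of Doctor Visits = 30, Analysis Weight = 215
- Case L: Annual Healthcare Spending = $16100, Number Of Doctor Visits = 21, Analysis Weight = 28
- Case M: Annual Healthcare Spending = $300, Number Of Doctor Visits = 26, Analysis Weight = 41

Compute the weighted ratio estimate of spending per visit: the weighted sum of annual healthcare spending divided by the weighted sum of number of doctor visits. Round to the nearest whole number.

907

Σ wᵢ·y = 29903900
Σ wᵢ·x = 32957
Ratio = 29903900 / 32957 = 907.36111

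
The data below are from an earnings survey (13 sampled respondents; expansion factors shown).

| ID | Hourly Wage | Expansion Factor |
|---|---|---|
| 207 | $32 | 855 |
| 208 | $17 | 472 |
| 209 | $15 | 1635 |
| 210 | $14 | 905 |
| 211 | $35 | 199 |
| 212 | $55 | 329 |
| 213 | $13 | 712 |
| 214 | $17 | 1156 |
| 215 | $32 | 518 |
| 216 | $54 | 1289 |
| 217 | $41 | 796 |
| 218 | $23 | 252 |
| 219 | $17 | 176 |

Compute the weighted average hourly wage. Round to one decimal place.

Weighted sum = 254153
Sum of weights = 9294
Weighted mean = 254153 / 9294 = 27.345922

27.3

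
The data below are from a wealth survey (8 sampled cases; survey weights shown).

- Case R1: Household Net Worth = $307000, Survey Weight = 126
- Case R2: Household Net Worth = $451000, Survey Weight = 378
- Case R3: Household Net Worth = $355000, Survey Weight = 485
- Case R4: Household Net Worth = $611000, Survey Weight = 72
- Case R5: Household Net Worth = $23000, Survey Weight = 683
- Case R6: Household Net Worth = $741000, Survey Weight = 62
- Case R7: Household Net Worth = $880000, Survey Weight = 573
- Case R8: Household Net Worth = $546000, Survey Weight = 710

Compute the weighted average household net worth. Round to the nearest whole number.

Weighted sum = 307000×126 + 451000×378 + 355000×485 + 611000×72 + 23000×683 + 741000×62 + 880000×573 + 546000×710
  = 38682000 + 170478000 + 172175000 + 43992000 + 15709000 + 45942000 + 504240000 + 387660000 = 1378878000
Sum of weights = 126 + 378 + 485 + 72 + 683 + 62 + 573 + 710 = 3089
Weighted mean = 1378878000 / 3089 = 446383.3

446383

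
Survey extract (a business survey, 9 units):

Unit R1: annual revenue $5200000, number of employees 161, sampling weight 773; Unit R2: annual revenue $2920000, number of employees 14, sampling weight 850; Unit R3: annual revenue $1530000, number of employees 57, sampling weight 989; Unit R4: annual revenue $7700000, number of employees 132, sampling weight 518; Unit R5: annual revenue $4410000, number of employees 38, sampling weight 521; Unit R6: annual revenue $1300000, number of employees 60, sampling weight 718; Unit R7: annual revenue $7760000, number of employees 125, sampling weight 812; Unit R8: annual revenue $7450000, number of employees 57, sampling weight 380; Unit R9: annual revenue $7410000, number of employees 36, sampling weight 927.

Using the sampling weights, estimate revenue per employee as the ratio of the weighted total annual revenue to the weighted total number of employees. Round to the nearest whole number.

65005

Σ wᵢ·y = 5200000×773 + 2920000×850 + 1530000×989 + 7700000×518 + 4410000×521 + 1300000×718 + 7760000×812 + 7450000×380 + 7410000×927
  = 4019600000 + 2482000000 + 1513170000 + 3988600000 + 2297610000 + 933400000 + 6301120000 + 2831000000 + 6869070000 = 31235570000
Σ wᵢ·x = 161×773 + 14×850 + 57×989 + 132×518 + 38×521 + 60×718 + 125×812 + 57×380 + 36×927
  = 124453 + 11900 + 56373 + 68376 + 19798 + 43080 + 101500 + 21660 + 33372 = 480512
Ratio = 31235570000 / 480512 = 65004.766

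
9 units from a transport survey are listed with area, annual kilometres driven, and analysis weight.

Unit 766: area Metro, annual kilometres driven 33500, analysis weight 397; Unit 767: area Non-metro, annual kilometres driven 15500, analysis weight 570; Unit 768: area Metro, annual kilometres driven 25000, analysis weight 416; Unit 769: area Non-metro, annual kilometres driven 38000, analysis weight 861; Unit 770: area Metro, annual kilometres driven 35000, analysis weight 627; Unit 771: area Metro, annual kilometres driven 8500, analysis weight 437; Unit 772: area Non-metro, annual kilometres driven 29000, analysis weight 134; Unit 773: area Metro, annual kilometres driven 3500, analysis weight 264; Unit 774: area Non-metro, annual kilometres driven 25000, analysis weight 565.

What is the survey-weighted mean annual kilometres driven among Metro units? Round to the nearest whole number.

Metro rows: 766, 768, 770, 771, 773
Weighted sum = 33500×397 + 25000×416 + 35000×627 + 8500×437 + 3500×264
  = 50283000
Sum of weights = 397 + 416 + 627 + 437 + 264 = 2141
Weighted mean = 50283000 / 2141 = 23485.754

23486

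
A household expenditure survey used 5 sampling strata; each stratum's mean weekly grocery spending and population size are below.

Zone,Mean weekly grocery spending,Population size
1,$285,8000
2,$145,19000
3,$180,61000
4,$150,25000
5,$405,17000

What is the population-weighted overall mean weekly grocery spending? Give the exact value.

Σ Nₕ·x̄ₕ = 285×8000 + 145×19000 + 180×61000 + 150×25000 + 405×17000
  = 2280000 + 2755000 + 10980000 + 3750000 + 6885000 = 26650000
Σ Nₕ = 8000 + 19000 + 61000 + 25000 + 17000 = 130000
Overall mean = 26650000 / 130000 = 205

205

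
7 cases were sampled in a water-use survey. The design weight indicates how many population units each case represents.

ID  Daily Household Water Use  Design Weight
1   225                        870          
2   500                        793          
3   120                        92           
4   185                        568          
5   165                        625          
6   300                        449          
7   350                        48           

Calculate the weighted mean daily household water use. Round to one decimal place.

Weighted sum = 225×870 + 500×793 + 120×92 + 185×568 + 165×625 + 300×449 + 350×48
  = 962995
Sum of weights = 870 + 793 + 92 + 568 + 625 + 449 + 48 = 3445
Weighted mean = 962995 / 3445 = 279.53411

279.5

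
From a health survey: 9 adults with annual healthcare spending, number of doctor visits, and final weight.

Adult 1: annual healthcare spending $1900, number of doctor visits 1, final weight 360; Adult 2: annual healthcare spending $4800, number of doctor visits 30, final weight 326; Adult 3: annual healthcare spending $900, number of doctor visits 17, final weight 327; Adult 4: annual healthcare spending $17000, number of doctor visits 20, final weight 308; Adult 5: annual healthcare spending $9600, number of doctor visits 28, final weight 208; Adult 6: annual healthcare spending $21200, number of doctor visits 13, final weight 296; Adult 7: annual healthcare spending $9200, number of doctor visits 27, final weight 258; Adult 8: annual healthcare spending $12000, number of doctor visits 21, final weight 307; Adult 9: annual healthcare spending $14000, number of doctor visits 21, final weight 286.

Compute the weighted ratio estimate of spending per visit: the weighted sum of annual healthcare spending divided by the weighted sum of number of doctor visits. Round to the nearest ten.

510

Σ wᵢ·y = 26112700
Σ wᵢ·x = 1×360 + 30×326 + 17×327 + 20×308 + 28×208 + 13×296 + 27×258 + 21×307 + 21×286
  = 360 + 9780 + 5559 + 6160 + 5824 + 3848 + 6966 + 6447 + 6006 = 50950
Ratio = 26112700 / 50950 = 512.51619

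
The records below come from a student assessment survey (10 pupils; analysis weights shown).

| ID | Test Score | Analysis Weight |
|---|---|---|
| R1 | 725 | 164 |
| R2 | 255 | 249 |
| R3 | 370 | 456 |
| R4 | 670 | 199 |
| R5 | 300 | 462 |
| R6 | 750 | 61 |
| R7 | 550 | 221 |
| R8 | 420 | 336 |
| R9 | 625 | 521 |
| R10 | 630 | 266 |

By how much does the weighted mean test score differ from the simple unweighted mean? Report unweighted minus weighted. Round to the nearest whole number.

44

Unweighted sum = 725 + 255 + 370 + 670 + 300 + 750 + 550 + 420 + 625 + 630 = 5295
Unweighted mean = 5295 / 10 = 529.5
Weighted sum = 725×164 + 255×249 + 370×456 + 670×199 + 300×462 + 750×61 + 550×221 + 420×336 + 625×521 + 630×266
  = 118900 + 63495 + 168720 + 133330 + 138600 + 45750 + 121550 + 141120 + 325625 + 167580 = 1424670
Sum of weights = 164 + 249 + 456 + 199 + 462 + 61 + 221 + 336 + 521 + 266 = 2935
Weighted mean = 1424670 / 2935 = 485.40716
Difference (unweighted minus weighted) = 44.092845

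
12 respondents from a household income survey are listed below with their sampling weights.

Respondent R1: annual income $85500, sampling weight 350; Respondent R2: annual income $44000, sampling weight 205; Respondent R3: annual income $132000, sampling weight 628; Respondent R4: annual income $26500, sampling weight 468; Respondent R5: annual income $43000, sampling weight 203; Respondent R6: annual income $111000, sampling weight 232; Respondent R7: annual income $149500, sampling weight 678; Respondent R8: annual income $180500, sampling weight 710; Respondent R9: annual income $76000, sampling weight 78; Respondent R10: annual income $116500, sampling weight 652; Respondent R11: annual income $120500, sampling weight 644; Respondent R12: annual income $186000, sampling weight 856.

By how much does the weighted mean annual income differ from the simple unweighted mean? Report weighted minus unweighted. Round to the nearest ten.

Unweighted sum = 85500 + 44000 + 132000 + 26500 + 43000 + 111000 + 149500 + 180500 + 76000 + 116500 + 120500 + 186000 = 1271000
Unweighted mean = 1271000 / 12 = 105916.67
Weighted sum = 716944000
Sum of weights = 350 + 205 + 628 + 468 + 203 + 232 + 678 + 710 + 78 + 652 + 644 + 856 = 5704
Weighted mean = 716944000 / 5704 = 125691.44
Difference (weighted minus unweighted) = 19774.778

19770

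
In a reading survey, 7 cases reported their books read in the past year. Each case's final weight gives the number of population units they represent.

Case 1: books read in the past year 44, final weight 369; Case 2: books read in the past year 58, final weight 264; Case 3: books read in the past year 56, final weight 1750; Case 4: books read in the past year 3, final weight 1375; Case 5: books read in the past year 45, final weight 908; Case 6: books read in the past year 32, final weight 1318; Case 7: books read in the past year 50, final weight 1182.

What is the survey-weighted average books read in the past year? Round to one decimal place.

Weighted sum = 44×369 + 58×264 + 56×1750 + 3×1375 + 45×908 + 32×1318 + 50×1182
  = 16236 + 15312 + 98000 + 4125 + 40860 + 42176 + 59100 = 275809
Sum of weights = 369 + 264 + 1750 + 1375 + 908 + 1318 + 1182 = 7166
Weighted mean = 275809 / 7166 = 38.488557

38.5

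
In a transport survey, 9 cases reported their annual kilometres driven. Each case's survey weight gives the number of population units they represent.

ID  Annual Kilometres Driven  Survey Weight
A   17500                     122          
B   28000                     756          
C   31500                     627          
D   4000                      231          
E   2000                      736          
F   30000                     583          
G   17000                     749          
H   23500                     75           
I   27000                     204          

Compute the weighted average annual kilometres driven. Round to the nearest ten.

Weighted sum = 17500×122 + 28000×756 + 31500×627 + 4000×231 + 2000×736 + 30000×583 + 17000×749 + 23500×75 + 27000×204
  = 2135000 + 21168000 + 19750500 + 924000 + 1472000 + 17490000 + 12733000 + 1762500 + 5508000 = 82943000
Sum of weights = 4083
Weighted mean = 82943000 / 4083 = 20314.23

20310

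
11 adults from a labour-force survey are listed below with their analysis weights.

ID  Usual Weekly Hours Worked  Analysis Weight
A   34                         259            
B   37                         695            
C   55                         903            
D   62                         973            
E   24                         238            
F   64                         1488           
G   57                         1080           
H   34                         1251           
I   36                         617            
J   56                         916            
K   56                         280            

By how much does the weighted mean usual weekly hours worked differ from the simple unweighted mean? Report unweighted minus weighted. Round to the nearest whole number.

Unweighted sum = 34 + 37 + 55 + 62 + 24 + 64 + 57 + 34 + 36 + 56 + 56 = 515
Unweighted mean = 515 / 11 = 46.818182
Weighted sum = 438738
Sum of weights = 259 + 695 + 903 + 973 + 238 + 1488 + 1080 + 1251 + 617 + 916 + 280 = 8700
Weighted mean = 438738 / 8700 = 50.429655
Difference (unweighted minus weighted) = -3.6114734

-4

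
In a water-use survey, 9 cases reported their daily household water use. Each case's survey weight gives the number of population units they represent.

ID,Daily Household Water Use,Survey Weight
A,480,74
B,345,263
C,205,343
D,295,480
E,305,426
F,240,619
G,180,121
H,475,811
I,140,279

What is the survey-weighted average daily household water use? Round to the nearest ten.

310

Weighted sum = 480×74 + 345×263 + 205×343 + 295×480 + 305×426 + 240×619 + 180×121 + 475×811 + 140×279
  = 35520 + 90735 + 70315 + 141600 + 129930 + 148560 + 21780 + 385225 + 39060 = 1062725
Sum of weights = 3416
Weighted mean = 1062725 / 3416 = 311.10217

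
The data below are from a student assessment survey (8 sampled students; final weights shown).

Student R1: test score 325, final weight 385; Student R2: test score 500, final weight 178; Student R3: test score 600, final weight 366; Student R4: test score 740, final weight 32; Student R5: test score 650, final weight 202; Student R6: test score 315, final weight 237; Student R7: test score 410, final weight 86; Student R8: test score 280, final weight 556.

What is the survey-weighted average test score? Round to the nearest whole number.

Weighted sum = 325×385 + 500×178 + 600×366 + 740×32 + 650×202 + 315×237 + 410×86 + 280×556
  = 125125 + 89000 + 219600 + 23680 + 131300 + 74655 + 35260 + 155680 = 854300
Sum of weights = 2042
Weighted mean = 854300 / 2042 = 418.36435

418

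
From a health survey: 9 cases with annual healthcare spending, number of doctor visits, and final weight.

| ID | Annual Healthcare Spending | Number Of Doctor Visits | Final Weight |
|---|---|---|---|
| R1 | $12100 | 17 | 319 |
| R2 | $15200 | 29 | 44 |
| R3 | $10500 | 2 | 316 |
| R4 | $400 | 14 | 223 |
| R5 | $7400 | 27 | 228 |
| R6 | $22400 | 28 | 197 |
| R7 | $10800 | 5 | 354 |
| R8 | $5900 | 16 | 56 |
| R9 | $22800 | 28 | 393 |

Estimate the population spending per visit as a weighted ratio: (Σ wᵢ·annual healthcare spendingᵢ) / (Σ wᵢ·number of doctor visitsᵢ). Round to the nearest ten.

760

Σ wᵢ·y = 27149900
Σ wᵢ·x = 17×319 + 29×44 + 2×316 + 14×223 + 27×228 + 28×197 + 5×354 + 16×56 + 28×393
  = 35795
Ratio = 27149900 / 35795 = 758.48303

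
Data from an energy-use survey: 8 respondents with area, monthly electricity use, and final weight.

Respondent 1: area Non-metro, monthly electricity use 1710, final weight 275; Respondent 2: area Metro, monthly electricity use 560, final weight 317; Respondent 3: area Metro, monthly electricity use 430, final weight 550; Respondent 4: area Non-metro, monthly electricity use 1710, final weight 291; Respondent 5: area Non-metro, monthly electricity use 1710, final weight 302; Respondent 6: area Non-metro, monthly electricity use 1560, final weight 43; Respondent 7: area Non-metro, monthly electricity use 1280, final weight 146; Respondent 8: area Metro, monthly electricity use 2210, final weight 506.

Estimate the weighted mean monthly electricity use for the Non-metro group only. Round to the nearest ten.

Non-metro rows: 1, 4, 5, 6, 7
Weighted sum = 1710×275 + 1710×291 + 1710×302 + 1560×43 + 1280×146
  = 470250 + 497610 + 516420 + 67080 + 186880 = 1738240
Sum of weights = 275 + 291 + 302 + 43 + 146 = 1057
Weighted mean = 1738240 / 1057 = 1644.5033

1640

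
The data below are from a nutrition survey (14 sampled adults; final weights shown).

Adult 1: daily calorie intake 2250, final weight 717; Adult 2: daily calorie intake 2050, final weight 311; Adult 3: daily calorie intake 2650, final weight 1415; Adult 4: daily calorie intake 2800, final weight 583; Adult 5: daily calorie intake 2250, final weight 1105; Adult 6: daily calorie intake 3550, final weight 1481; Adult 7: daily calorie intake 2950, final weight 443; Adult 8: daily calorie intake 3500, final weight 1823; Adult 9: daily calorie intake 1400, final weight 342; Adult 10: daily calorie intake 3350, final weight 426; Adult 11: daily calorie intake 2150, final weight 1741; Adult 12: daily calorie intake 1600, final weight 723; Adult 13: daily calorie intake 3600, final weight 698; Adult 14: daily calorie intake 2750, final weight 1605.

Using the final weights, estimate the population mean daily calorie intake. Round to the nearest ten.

2740

Weighted sum = 36796500
Sum of weights = 13413
Weighted mean = 36796500 / 13413 = 2743.346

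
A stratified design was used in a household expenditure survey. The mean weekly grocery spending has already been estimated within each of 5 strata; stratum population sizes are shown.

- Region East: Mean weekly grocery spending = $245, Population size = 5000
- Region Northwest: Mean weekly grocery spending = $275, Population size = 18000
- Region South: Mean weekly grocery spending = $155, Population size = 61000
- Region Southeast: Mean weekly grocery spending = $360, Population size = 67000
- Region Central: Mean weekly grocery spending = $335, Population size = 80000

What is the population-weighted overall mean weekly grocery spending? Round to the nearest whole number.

288

Σ Nₕ·x̄ₕ = 245×5000 + 275×18000 + 155×61000 + 360×67000 + 335×80000
  = 1225000 + 4950000 + 9455000 + 24120000 + 26800000 = 66550000
Σ Nₕ = 5000 + 18000 + 61000 + 67000 + 80000 = 231000
Overall mean = 66550000 / 231000 = 288.09524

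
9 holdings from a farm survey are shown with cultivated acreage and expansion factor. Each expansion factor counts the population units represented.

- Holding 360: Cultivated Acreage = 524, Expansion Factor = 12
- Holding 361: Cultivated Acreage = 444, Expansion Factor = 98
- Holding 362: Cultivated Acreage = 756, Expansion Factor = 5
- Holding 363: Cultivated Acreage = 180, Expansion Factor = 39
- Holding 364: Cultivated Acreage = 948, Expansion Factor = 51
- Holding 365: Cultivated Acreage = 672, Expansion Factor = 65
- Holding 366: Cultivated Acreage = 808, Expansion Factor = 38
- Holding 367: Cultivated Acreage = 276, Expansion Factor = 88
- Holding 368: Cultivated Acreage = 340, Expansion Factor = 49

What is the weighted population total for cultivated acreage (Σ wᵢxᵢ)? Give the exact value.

224280

Weighted total = 524×12 + 444×98 + 756×5 + 180×39 + 948×51 + 672×65 + 808×38 + 276×88 + 340×49
  = 224280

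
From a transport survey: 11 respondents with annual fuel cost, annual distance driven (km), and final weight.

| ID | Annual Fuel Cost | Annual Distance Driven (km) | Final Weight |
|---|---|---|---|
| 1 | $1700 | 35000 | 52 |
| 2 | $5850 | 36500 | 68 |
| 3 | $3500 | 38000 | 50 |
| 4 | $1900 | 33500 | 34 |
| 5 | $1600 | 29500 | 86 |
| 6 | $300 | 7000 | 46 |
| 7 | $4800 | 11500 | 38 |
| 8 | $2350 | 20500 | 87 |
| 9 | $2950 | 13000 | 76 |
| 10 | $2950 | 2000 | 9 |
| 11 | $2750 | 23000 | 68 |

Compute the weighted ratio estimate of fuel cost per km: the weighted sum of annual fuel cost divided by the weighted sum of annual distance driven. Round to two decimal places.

0.11

Σ wᵢ·y = 1700×52 + 5850×68 + 3500×50 + 1900×34 + 1600×86 + 300×46 + 4800×38 + 2350×87 + 2950×76 + 2950×9 + 2750×68
  = 88400 + 397800 + 175000 + 64600 + 137600 + 13800 + 182400 + 204450 + 224200 + 26550 + 187000 = 1701800
Σ wᵢ·x = 14990500
Ratio = 1701800 / 14990500 = 0.11352523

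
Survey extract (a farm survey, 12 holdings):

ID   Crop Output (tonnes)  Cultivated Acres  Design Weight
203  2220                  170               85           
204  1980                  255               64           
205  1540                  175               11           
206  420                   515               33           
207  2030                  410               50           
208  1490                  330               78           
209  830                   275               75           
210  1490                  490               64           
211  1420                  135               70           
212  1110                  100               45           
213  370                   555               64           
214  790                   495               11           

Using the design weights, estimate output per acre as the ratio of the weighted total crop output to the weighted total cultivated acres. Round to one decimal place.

Σ wᵢ·y = 2220×85 + 1980×64 + 1540×11 + 420×33 + 2030×50 + 1490×78 + 830×75 + 1490×64 + 1420×70 + 1110×45 + 370×64 + 790×11
  = 903270
Σ wᵢ·x = 170×85 + 255×64 + 175×11 + 515×33 + 410×50 + 330×78 + 275×75 + 490×64 + 135×70 + 100×45 + 555×64 + 495×11
  = 14450 + 16320 + 1925 + 16995 + 20500 + 25740 + 20625 + 31360 + 9450 + 4500 + 35520 + 5445 = 202830
Ratio = 903270 / 202830 = 4.4533353

4.5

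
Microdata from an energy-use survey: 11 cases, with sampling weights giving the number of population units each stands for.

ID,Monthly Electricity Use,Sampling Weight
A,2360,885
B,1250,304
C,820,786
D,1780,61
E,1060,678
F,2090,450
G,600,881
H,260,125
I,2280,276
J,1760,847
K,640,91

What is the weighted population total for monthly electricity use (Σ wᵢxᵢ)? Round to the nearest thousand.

7620000

Weighted total = 2360×885 + 1250×304 + 820×786 + 1780×61 + 1060×678 + 2090×450 + 600×881 + 260×125 + 2280×276 + 1760×847 + 640×91
  = 2088600 + 380000 + 644520 + 108580 + 718680 + 940500 + 528600 + 32500 + 629280 + 1490720 + 58240 = 7620220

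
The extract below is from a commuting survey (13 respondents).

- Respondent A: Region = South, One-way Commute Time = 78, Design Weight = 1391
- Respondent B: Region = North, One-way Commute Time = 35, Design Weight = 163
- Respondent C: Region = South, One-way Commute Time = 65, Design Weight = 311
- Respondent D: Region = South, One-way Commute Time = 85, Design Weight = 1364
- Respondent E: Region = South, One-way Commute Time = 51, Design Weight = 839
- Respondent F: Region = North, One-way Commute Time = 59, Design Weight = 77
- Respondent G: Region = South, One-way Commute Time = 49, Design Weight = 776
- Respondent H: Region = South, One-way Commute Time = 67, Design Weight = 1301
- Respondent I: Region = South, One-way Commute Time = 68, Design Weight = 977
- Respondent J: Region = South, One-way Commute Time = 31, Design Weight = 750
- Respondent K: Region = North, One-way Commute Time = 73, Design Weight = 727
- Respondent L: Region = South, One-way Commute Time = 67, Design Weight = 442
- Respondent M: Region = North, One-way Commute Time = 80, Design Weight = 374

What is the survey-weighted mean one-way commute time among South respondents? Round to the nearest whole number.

South rows: A, C, D, E, G, H, I, J, L
Weighted sum = 78×1391 + 65×311 + 85×1364 + 51×839 + 49×776 + 67×1301 + 68×977 + 31×750 + 67×442
  = 108498 + 20215 + 115940 + 42789 + 38024 + 87167 + 66436 + 23250 + 29614 = 531933
Sum of weights = 1391 + 311 + 1364 + 839 + 776 + 1301 + 977 + 750 + 442 = 8151
Weighted mean = 531933 / 8151 = 65.259845

65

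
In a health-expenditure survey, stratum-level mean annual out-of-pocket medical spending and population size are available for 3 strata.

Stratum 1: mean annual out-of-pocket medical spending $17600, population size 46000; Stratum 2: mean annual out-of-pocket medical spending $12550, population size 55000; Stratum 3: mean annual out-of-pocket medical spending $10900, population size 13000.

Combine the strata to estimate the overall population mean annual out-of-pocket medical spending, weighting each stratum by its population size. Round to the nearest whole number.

Σ Nₕ·x̄ₕ = 17600×46000 + 12550×55000 + 10900×13000
  = 1641550000
Σ Nₕ = 46000 + 55000 + 13000 = 114000
Overall mean = 1641550000 / 114000 = 14399.561

14400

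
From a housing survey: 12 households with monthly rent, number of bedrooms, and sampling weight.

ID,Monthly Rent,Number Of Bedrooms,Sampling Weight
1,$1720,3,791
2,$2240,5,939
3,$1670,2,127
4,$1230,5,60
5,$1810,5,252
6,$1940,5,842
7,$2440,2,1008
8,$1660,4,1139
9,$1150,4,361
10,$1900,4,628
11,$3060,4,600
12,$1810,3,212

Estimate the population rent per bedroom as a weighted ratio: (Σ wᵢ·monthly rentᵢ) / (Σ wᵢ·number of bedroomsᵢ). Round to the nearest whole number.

526

Σ wᵢ·y = 1720×791 + 2240×939 + 1670×127 + 1230×60 + 1810×252 + 1940×842 + 2440×1008 + 1660×1139 + 1150×361 + 1900×628 + 3060×600 + 1810×212
  = 1360520 + 2103360 + 212090 + 73800 + 456120 + 1633480 + 2459520 + 1890740 + 415150 + 1193200 + 1836000 + 383720 = 14017700
Σ wᵢ·x = 3×791 + 5×939 + 2×127 + 5×60 + 5×252 + 5×842 + 2×1008 + 4×1139 + 4×361 + 4×628 + 4×600 + 3×212
  = 2373 + 4695 + 254 + 300 + 1260 + 4210 + 2016 + 4556 + 1444 + 2512 + 2400 + 636 = 26656
Ratio = 14017700 / 26656 = 525.8741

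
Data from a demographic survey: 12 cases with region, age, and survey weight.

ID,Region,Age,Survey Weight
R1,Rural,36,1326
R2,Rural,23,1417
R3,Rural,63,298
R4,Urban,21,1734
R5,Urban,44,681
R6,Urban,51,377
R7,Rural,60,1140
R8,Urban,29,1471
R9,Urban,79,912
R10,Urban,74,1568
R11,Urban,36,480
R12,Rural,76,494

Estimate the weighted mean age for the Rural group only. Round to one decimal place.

43.9

Rural rows: R1, R2, R3, R7, R12
Weighted sum = 36×1326 + 23×1417 + 63×298 + 60×1140 + 76×494
  = 47736 + 32591 + 18774 + 68400 + 37544 = 205045
Sum of weights = 4675
Weighted mean = 205045 / 4675 = 43.859893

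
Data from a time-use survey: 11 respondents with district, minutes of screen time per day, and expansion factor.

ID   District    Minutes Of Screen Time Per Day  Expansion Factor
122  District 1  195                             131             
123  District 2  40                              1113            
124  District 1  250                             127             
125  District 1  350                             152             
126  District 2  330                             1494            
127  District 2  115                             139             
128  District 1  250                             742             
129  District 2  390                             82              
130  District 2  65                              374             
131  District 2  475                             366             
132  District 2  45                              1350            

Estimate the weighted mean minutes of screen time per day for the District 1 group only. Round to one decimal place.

District 1 rows: 122, 124, 125, 128
Weighted sum = 195×131 + 250×127 + 350×152 + 250×742
  = 295995
Sum of weights = 131 + 127 + 152 + 742 = 1152
Weighted mean = 295995 / 1152 = 256.9401

256.9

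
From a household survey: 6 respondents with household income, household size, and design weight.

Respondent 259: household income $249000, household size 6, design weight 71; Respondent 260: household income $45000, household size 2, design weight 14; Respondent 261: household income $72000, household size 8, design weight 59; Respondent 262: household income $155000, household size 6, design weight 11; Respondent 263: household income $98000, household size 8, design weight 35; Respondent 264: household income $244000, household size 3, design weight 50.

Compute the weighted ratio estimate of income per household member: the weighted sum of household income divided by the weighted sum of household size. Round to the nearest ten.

28050

Σ wᵢ·y = 249000×71 + 45000×14 + 72000×59 + 155000×11 + 98000×35 + 244000×50
  = 17679000 + 630000 + 4248000 + 1705000 + 3430000 + 12200000 = 39892000
Σ wᵢ·x = 6×71 + 2×14 + 8×59 + 6×11 + 8×35 + 3×50
  = 426 + 28 + 472 + 66 + 280 + 150 = 1422
Ratio = 39892000 / 1422 = 28053.446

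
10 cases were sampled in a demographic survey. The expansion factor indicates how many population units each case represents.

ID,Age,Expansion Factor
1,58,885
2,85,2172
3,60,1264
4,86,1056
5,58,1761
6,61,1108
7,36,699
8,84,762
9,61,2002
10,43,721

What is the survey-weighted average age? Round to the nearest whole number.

Weighted sum = 58×885 + 85×2172 + 60×1264 + 86×1056 + 58×1761 + 61×1108 + 36×699 + 84×762 + 61×2002 + 43×721
  = 51330 + 184620 + 75840 + 90816 + 102138 + 67588 + 25164 + 64008 + 122122 + 31003 = 814629
Sum of weights = 12430
Weighted mean = 814629 / 12430 = 65.537329

66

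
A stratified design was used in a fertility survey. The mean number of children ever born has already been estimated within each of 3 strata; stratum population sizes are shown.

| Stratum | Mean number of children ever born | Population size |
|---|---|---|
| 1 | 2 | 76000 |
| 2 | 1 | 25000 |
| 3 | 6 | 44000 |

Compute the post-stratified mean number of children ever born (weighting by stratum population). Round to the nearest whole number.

Σ Nₕ·x̄ₕ = 441000
Σ Nₕ = 145000
Overall mean = 441000 / 145000 = 3.0413793

3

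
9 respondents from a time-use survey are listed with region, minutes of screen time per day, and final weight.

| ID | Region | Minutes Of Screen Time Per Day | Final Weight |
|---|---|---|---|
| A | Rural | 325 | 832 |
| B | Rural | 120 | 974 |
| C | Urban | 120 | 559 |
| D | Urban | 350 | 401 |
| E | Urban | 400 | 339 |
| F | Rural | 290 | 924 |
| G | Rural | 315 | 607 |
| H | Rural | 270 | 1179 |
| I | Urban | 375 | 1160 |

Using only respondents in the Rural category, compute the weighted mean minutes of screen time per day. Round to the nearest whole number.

Rural rows: A, B, F, G, H
Weighted sum = 1164775
Sum of weights = 832 + 974 + 924 + 607 + 1179 = 4516
Weighted mean = 1164775 / 4516 = 257.92183

258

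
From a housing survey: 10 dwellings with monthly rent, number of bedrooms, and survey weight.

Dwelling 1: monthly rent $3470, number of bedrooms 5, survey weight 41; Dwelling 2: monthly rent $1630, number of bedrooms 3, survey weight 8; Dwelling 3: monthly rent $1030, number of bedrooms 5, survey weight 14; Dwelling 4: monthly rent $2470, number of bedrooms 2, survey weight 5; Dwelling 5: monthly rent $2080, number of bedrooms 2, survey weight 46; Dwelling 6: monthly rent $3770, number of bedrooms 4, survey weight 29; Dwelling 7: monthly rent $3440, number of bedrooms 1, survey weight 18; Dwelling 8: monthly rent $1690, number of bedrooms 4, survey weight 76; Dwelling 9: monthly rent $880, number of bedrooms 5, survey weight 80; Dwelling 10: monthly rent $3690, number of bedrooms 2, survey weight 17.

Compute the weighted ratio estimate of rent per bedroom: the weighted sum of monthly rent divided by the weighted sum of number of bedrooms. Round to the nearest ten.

Σ wᵢ·y = 3470×41 + 1630×8 + 1030×14 + 2470×5 + 2080×46 + 3770×29 + 3440×18 + 1690×76 + 880×80 + 3690×17
  = 142270 + 13040 + 14420 + 12350 + 95680 + 109330 + 61920 + 128440 + 70400 + 62730 = 710580
Σ wᵢ·x = 5×41 + 3×8 + 5×14 + 2×5 + 2×46 + 4×29 + 1×18 + 4×76 + 5×80 + 2×17
  = 1273
Ratio = 710580 / 1273 = 558.19324

560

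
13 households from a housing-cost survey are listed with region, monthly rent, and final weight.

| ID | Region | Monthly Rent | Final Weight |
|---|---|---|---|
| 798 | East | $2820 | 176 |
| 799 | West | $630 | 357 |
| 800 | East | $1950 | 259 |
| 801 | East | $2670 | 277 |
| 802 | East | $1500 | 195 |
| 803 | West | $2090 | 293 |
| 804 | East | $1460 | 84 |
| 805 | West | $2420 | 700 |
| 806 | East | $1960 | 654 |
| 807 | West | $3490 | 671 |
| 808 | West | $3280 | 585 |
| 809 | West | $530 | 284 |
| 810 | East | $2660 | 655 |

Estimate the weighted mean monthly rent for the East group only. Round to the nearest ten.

2250

East rows: 798, 800, 801, 802, 804, 806, 810
Weighted sum = 5180240
Sum of weights = 176 + 259 + 277 + 195 + 84 + 654 + 655 = 2300
Weighted mean = 5180240 / 2300 = 2252.2783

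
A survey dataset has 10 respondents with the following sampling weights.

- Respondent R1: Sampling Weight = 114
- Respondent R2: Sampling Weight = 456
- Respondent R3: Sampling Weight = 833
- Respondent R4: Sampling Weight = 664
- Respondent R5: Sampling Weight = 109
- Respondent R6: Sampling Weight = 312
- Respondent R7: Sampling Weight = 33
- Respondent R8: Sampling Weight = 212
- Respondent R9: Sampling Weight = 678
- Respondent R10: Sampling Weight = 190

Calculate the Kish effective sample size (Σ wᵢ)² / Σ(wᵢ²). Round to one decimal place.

Σ wᵢ = 114 + 456 + 833 + 664 + 109 + 312 + 33 + 212 + 678 + 190 = 3601
Σ wᵢ² = 12996 + 207936 + 693889 + 440896 + 11881 + 97344 + 1089 + 44944 + 459684 + 36100 = 2006759
n_eff = 3601² / 2006759 = 12967201 / 2006759 = 6.461763

6.5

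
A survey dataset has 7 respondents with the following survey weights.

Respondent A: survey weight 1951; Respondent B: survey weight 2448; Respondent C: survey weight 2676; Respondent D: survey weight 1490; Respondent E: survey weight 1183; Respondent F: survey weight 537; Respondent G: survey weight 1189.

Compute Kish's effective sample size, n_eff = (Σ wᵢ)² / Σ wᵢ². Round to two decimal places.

5.91

Σ wᵢ = 1951 + 2448 + 2676 + 1490 + 1183 + 537 + 1189 = 11474
Σ wᵢ² = 3806401 + 5992704 + 7160976 + 2220100 + 1399489 + 288369 + 1413721 = 22281760
n_eff = 11474² / 22281760 = 131652676 / 22281760 = 5.9085403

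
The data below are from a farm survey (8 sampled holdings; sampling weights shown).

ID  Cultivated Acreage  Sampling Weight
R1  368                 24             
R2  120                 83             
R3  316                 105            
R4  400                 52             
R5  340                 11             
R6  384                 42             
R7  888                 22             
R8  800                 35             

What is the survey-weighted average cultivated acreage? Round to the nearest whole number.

375

Weighted sum = 140176
Sum of weights = 24 + 83 + 105 + 52 + 11 + 42 + 22 + 35 = 374
Weighted mean = 140176 / 374 = 374.80214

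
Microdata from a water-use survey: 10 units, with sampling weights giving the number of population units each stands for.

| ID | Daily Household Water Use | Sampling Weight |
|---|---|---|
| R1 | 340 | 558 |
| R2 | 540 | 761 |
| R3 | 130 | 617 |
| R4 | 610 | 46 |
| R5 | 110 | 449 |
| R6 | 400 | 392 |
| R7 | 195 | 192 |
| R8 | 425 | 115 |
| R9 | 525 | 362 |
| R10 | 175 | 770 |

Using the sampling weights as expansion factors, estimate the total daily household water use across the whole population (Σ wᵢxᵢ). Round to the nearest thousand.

Weighted total = 340×558 + 540×761 + 130×617 + 610×46 + 110×449 + 400×392 + 195×192 + 425×115 + 525×362 + 175×770
  = 189720 + 410940 + 80210 + 28060 + 49390 + 156800 + 37440 + 48875 + 190050 + 134750 = 1326235

1326000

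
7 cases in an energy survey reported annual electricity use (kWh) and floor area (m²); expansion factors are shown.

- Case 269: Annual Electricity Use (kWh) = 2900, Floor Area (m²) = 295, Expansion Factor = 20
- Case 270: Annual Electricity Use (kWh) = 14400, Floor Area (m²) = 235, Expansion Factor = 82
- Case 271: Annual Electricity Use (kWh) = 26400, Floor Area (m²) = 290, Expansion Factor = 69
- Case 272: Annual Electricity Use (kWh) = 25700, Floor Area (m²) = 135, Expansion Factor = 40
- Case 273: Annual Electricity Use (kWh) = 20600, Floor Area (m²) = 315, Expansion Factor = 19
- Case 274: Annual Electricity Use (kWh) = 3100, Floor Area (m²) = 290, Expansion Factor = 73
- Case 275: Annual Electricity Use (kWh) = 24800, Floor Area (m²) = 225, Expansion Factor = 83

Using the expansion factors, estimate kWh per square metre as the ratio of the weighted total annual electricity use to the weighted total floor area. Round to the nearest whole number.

Σ wᵢ·y = 2900×20 + 14400×82 + 26400×69 + 25700×40 + 20600×19 + 3100×73 + 24800×83
  = 58000 + 1180800 + 1821600 + 1028000 + 391400 + 226300 + 2058400 = 6764500
Σ wᵢ·x = 96410
Ratio = 6764500 / 96410 = 70.163883

70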